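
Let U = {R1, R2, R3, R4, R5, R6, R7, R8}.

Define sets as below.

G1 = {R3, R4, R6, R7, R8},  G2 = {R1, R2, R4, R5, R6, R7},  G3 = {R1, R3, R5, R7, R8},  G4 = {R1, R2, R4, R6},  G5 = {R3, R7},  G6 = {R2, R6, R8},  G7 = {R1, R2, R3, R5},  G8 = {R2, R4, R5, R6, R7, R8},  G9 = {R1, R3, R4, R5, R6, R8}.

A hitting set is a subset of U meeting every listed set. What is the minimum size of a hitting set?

2

H = {R3, R6} meets every set (each contains at least one member of H), and |H| = 2.
The sets G5, G6 are pairwise disjoint, so any hitting set needs a separate point for each — at least 2. Hence 2 is optimal.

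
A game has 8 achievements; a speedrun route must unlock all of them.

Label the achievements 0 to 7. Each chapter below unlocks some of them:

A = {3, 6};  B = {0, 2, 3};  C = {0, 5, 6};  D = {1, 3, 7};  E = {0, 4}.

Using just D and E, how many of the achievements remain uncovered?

Union of D, E = {0, 1, 3, 4, 7}.
Not covered: 2, 5, 6 — 3 achievements.

3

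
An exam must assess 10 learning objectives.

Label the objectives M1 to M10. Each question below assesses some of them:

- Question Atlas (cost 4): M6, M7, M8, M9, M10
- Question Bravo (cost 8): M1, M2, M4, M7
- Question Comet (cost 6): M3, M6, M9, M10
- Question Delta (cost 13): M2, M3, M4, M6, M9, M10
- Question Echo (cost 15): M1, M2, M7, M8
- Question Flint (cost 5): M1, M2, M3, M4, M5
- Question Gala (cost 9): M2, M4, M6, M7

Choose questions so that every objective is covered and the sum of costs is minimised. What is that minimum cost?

9

Atlas, Flint together cover every objective (Atlas ∪ Flint = {M1, M2, M3, M4, M5, M6, M7, M8, M9, M10}); total cost 4 + 5 = 9.
No covering selection has total cost below 9.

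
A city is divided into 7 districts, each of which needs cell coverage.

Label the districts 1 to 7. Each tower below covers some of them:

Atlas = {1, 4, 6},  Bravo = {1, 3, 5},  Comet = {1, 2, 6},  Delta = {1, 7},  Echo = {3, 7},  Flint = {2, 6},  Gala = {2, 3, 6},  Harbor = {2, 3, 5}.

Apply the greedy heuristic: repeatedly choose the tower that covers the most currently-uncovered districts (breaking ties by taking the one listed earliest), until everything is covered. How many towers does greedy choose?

3

Greedy: pick Atlas (covers 3 new) → pick Harbor (covers 3 new) → pick Delta (covers 1 new). Total picks: 3.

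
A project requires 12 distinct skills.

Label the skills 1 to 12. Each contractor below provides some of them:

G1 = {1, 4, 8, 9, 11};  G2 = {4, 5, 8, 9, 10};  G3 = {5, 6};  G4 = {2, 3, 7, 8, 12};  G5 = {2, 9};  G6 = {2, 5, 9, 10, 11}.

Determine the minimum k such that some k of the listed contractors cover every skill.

4

Take {G1, G2, G3, G4}. Their union is {1, 2, 3, 4, 5, 6, 7, 8, 9, 10, 11, 12}, which is all 12 skills.
No 3 of the 6 contractors cover everything (all 20 combinations miss at least one skill), so 4 is optimal.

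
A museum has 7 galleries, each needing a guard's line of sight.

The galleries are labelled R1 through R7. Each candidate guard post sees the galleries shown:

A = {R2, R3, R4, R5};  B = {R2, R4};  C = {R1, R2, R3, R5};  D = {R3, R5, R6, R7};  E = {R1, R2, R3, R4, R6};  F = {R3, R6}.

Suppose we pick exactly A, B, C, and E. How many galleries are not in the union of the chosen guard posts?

1

Union of A, B, C, E = {R1, R2, R3, R4, R5, R6}.
Not covered: R7 — 1 gallery.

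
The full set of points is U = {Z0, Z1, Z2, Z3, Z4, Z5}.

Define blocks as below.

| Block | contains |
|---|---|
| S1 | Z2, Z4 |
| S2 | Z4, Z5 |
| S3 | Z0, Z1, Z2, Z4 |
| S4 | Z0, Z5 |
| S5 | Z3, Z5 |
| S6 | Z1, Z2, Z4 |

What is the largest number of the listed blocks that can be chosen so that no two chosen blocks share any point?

S1, S5 are pairwise disjoint (S1={Z2,Z4}; S5={Z3,Z5}).
Every remaining block overlaps one of these, and no 3 of the listed blocks are pairwise disjoint, so 2 is the maximum.

2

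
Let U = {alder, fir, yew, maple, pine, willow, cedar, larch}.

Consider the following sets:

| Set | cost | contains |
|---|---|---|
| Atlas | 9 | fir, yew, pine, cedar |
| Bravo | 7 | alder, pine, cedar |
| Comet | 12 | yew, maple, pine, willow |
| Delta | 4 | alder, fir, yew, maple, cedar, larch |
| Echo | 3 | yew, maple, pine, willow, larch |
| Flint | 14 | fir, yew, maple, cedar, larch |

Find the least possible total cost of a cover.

Delta, Echo together cover every point (Delta ∪ Echo = {alder, fir, yew, maple, pine, willow, cedar, larch}); total cost 4 + 3 = 7.
No covering selection has total cost below 7.

7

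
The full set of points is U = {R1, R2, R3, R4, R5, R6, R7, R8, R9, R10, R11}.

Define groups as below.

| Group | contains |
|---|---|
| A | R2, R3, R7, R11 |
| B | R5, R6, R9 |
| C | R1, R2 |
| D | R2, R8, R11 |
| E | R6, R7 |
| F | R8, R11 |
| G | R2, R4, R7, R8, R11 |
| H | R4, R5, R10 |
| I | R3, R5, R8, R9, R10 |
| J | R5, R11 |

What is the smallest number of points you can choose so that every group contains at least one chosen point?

Take T = {R1, R5, R7, R11}. Each listed group contains at least one of these, so T is a hitting set of size 4.
The groups C, E, F, H are pairwise disjoint, so any hitting set needs a separate point for each — at least 4. Hence 4 is optimal.

4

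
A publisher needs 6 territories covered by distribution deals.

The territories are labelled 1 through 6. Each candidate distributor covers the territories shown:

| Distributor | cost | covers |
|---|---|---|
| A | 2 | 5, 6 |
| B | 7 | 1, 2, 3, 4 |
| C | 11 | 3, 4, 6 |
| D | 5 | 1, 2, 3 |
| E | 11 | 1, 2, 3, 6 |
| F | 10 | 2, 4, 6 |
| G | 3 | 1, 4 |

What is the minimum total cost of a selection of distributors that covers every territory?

A, B together cover every territory (A ∪ B = {1, 2, 3, 4, 5, 6}); total cost 2 + 7 = 9.
The greedy pick A, G, D costs 10; no covering selection beats 9.

9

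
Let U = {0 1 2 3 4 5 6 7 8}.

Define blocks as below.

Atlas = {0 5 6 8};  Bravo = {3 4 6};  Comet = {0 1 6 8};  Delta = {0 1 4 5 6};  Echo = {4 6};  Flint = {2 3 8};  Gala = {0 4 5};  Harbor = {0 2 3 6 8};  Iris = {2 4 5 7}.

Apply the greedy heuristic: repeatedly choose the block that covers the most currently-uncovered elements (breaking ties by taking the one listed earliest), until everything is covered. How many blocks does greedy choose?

Greedy: pick Delta (covers 5 new) → pick Flint (covers 3 new) → pick Iris (covers 1 new). Total picks: 3.

3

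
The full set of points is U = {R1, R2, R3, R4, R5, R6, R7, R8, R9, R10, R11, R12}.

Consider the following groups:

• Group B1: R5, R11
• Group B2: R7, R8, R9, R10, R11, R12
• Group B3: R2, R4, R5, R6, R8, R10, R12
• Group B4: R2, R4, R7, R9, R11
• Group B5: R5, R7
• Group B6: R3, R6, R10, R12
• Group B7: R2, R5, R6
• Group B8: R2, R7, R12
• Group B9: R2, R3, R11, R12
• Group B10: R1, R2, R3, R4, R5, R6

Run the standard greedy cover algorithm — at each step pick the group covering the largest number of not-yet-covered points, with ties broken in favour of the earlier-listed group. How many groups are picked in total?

3

Greedy: pick B3 (covers 7 new) → pick B2 (covers 3 new) → pick B10 (covers 2 new). Total picks: 3.
(The true minimum cover uses only 2 groups, so greedy is not optimal here.)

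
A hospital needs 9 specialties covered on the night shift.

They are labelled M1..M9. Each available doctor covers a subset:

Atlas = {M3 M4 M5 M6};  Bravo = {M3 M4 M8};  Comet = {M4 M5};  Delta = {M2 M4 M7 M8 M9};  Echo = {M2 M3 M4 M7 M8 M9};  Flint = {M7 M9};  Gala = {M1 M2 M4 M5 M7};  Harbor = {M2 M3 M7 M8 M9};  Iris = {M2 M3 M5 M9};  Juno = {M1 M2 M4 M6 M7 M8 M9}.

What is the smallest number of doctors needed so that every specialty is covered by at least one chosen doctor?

Atlas and Juno together: Atlas ∪ Juno = {M1, M2, M3, M4, M5, M6, M7, M8, M9} — every specialty is covered.
No single doctor has all 9 specialties (the largest, Juno, has 7), so 2 is optimal.

2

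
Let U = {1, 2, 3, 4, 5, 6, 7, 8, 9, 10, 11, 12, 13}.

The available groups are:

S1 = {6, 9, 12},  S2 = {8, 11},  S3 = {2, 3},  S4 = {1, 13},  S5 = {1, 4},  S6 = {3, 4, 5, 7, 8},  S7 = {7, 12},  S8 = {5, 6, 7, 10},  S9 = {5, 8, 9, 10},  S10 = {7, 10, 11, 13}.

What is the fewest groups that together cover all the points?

5

Take {S1, S3, S5, S9, S10}. Their union is {1, 2, 3, 4, 5, 6, 7, 8, 9, 10, 11, 12, 13}, which is all 13 points.
No 4 of the 10 groups cover everything (all 210 combinations miss at least one point), so 5 is optimal.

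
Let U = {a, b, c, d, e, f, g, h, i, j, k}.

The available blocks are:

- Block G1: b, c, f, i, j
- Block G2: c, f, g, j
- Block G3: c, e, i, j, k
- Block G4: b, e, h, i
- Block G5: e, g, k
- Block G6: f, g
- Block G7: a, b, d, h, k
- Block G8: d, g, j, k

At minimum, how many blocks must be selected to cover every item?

3

Take {G2, G3, G7}. Their union is {a, b, c, d, e, f, g, h, i, j, k}, which is all 11 items.
Each block has at most 5 items, and 2·5 = 10 < 11 — so at least 3 blocks are needed, and 3 is optimal.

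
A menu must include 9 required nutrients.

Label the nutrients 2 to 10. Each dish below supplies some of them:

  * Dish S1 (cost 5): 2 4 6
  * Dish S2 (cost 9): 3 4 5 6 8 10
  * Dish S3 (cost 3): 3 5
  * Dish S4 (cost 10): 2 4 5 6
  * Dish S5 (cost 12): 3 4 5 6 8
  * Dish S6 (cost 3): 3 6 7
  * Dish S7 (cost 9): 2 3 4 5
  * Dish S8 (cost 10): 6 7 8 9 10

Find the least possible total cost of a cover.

S1, S3, S8 together cover every nutrient (S1 ∪ S3 ∪ S8 = {2, 3, 4, 5, 6, 7, 8, 9, 10}); total cost 5 + 3 + 10 = 18.
The greedy pick S6, S2, S1, S8 costs 27; no covering selection beats 18.

18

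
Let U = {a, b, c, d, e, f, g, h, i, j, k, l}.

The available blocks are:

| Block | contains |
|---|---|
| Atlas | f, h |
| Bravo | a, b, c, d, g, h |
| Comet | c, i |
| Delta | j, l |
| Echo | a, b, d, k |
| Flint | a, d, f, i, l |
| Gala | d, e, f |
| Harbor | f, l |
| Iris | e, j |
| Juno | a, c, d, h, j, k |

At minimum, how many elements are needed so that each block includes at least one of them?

The 4 elements {c, f, j, k} hit every block.
The blocks Comet, Echo, Harbor, Iris are pairwise disjoint, so any hitting set needs a separate element for each — at least 4. Hence 4 is optimal.

4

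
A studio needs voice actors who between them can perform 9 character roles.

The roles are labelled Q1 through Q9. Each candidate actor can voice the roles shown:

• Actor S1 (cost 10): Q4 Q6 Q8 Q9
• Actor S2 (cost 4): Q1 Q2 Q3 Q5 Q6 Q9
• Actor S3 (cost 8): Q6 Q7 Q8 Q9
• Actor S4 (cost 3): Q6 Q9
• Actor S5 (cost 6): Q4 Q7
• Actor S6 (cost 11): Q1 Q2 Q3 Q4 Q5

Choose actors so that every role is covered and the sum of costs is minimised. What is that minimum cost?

18

S2, S3, S5 together cover every role (S2 ∪ S3 ∪ S5 = {Q1, Q2, Q3, Q4, Q5, Q6, Q7, Q8, Q9}); total cost 4 + 8 + 6 = 18.
No covering selection has total cost below 18.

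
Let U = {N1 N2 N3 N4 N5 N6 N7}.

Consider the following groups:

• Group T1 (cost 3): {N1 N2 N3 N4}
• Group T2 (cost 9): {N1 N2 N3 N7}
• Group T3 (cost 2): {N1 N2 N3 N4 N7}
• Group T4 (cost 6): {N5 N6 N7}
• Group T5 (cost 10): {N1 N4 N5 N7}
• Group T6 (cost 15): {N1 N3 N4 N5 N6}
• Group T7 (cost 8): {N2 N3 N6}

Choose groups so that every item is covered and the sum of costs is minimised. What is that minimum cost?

T3, T4 together cover every item (T3 ∪ T4 = {N1, N2, N3, N4, N5, N6, N7}); total cost 2 + 6 = 8.
No covering selection has total cost below 8.

8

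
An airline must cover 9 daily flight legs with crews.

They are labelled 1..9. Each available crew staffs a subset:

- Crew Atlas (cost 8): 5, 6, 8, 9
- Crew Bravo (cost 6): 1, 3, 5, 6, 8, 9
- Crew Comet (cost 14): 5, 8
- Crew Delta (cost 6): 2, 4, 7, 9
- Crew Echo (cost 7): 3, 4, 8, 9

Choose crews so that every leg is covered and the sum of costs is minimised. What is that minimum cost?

12

Bravo, Delta together cover every leg (Bravo ∪ Delta = {1, 2, 3, 4, 5, 6, 7, 8, 9}); total cost 6 + 6 = 12.
No covering selection has total cost below 12.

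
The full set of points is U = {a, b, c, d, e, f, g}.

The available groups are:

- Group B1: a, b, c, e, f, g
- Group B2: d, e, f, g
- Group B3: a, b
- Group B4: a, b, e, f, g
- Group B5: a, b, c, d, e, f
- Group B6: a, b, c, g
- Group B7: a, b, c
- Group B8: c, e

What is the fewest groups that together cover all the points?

Take {B5, B6}. Their union is {a, b, c, d, e, f, g}, which is all 7 points.
No single group has all 7 points (the largest, B1, has 6), so 2 is optimal.

2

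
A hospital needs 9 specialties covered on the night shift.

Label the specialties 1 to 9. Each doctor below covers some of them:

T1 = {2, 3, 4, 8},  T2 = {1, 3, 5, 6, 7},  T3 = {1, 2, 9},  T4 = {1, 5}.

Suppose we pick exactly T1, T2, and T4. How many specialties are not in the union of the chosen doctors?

1

Union of T1, T2, T4 = {1, 2, 3, 4, 5, 6, 7, 8}.
Not covered: 9 — 1 specialty.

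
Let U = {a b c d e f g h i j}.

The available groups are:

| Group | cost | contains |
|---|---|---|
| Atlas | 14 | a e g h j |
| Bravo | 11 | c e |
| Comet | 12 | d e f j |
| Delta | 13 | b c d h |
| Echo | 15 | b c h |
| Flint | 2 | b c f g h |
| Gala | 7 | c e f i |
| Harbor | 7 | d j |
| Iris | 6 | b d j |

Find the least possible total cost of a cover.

27

Atlas, Gala, Iris together cover every point (Atlas ∪ Gala ∪ Iris = {a, b, c, d, e, f, g, h, i, j}); total cost 14 + 7 + 6 = 27.
The greedy pick Flint, Iris, Gala, Atlas costs 29; no covering selection beats 27.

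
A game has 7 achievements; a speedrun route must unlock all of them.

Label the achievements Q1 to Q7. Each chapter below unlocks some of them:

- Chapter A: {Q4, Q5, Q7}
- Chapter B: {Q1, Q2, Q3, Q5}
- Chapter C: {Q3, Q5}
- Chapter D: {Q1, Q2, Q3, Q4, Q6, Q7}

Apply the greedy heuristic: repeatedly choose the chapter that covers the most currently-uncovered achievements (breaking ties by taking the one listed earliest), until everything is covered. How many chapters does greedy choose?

2

Greedy: pick D (covers 6 new) → pick A (covers 1 new). Total picks: 2.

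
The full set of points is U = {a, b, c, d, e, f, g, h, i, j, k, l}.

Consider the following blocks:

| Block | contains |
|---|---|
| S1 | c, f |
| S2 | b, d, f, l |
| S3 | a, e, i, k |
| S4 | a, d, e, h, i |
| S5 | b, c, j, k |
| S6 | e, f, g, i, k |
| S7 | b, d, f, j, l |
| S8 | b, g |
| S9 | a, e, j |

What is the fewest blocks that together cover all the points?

4

Take {S4, S5, S7, S8}. Their union is {a, b, c, d, e, f, g, h, i, j, k, l}, which is all 12 points.
No 3 of the 9 blocks cover everything (all 84 combinations miss at least one point), so 4 is optimal.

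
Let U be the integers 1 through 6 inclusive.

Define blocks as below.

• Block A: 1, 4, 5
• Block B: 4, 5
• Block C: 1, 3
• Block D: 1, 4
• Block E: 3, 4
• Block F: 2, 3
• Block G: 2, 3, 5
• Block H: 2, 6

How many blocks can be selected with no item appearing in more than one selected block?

B, C, H are pairwise disjoint (B={4,5}; C={1,3}; H={2,6}).
Every remaining block overlaps one of these, and no 4 of the listed blocks are pairwise disjoint, so 3 is the maximum.

3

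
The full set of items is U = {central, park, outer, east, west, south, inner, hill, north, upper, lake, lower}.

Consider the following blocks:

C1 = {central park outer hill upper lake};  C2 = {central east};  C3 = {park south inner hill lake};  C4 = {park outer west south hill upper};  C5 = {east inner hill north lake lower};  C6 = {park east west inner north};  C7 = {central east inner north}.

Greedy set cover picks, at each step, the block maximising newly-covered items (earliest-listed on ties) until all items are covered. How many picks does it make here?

3

Greedy: pick C1 (covers 6 new) → pick C5 (covers 4 new) → pick C4 (covers 2 new). Total picks: 3.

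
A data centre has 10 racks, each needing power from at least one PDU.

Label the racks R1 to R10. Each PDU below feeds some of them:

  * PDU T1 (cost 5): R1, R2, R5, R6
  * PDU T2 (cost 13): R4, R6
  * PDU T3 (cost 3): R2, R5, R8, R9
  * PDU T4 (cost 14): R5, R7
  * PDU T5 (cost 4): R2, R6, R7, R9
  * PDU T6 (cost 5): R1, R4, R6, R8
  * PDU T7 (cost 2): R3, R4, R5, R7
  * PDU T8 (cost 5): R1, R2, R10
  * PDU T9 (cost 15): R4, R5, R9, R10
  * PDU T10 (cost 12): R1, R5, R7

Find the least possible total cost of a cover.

T3, T5, T7, T8 together cover every rack (T3 ∪ T5 ∪ T7 ∪ T8 = {R1, R2, R3, R4, R5, R6, R7, R8, R9, R10}); total cost 3 + 4 + 2 + 5 = 14.
The greedy pick T7, T3, T1, T8 costs 15; no covering selection beats 14.

14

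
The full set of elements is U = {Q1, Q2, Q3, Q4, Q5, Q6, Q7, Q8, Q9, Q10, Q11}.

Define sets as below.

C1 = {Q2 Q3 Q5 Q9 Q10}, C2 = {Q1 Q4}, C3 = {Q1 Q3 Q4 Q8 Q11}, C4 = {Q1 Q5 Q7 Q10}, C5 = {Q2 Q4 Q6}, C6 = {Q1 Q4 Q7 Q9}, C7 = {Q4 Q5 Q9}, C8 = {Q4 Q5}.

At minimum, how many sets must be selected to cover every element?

4

C1, C3, C4, and C5 cover everything between them: the union {Q1, Q2, Q3, Q4, Q5, Q6, Q7, Q8, Q9, Q10, Q11} is all of U.
No 3 of the 8 sets cover everything (all 56 combinations miss at least one element), so 4 is optimal.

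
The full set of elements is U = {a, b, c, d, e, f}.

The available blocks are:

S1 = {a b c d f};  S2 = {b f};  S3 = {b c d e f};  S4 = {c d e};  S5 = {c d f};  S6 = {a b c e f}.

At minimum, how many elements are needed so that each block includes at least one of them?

H = {b, c} meets every block (each contains at least one member of H), and |H| = 2.
The blocks S2, S4 are pairwise disjoint, so any hitting set needs a separate element for each — at least 2. Hence 2 is optimal.

2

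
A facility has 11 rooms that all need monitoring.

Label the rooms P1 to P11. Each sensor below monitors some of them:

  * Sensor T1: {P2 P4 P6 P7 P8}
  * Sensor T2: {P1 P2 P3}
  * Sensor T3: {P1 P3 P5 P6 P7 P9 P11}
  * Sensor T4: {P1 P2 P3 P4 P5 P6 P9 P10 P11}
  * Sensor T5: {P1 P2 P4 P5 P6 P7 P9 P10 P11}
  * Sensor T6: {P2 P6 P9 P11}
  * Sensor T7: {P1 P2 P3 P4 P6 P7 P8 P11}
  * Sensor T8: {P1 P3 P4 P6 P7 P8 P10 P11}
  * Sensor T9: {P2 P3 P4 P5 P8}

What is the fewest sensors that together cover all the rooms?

2

T4 and T7 together: T4 ∪ T7 = {P1, P2, P3, P4, P5, P6, P7, P8, P9, P10, P11} — every room is covered.
No single sensor has all 11 rooms (the largest, T4, has 9), so 2 is optimal.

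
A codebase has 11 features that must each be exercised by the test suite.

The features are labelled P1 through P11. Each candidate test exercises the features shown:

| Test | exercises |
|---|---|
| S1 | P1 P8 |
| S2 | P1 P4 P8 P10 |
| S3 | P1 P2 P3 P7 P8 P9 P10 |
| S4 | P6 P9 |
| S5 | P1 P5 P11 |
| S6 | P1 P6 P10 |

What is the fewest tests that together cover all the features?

4

S2 and S3 and S4 and S5 together: S2 ∪ S3 ∪ S4 ∪ S5 = {P1, P2, P3, P4, P5, P6, P7, P8, P9, P10, P11} — every feature is covered.
No 3 of the 6 tests cover everything (all 20 combinations miss at least one feature), so 4 is optimal.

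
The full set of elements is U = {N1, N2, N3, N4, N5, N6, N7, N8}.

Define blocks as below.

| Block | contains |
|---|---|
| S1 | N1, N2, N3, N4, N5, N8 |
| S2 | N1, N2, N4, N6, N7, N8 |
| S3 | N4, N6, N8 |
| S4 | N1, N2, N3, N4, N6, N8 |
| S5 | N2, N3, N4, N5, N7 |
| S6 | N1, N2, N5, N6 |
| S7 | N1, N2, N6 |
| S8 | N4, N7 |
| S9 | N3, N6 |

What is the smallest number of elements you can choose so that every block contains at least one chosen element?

2

Take H = {N4, N6}. Each listed block contains at least one of these, so H is a hitting set of size 2.
The blocks S8, S9 are pairwise disjoint, so any hitting set needs a separate element for each — at least 2. Hence 2 is optimal.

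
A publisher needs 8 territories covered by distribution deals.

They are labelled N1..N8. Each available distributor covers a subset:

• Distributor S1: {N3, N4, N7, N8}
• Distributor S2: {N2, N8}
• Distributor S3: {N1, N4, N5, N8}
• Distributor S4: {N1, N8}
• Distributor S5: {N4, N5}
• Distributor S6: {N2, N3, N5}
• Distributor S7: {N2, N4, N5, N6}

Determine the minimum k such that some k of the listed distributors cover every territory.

3

Take {S1, S4, S7}. Their union is {N1, N2, N3, N4, N5, N6, N7, N8}, which is all 8 territories.
Only S7 contains N6, so S7 is forced; the remaining 4 territories need at least 2 more distributors (each remaining distributor adds at most 3) — so at least 3 distributors are needed, and 3 is optimal.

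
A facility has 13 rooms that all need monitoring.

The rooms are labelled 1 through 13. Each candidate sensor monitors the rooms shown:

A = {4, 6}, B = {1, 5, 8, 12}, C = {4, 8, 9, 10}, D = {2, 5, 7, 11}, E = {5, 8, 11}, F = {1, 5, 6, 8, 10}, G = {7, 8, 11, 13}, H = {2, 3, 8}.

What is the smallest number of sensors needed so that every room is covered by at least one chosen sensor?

A and B and C and G and H together: A ∪ B ∪ C ∪ G ∪ H = {1, 2, 3, 4, 5, 6, 7, 8, 9, 10, 11, 12, 13} — every room is covered.
No 4 of the 8 sensors cover everything (all 70 combinations miss at least one room), so 5 is optimal.

5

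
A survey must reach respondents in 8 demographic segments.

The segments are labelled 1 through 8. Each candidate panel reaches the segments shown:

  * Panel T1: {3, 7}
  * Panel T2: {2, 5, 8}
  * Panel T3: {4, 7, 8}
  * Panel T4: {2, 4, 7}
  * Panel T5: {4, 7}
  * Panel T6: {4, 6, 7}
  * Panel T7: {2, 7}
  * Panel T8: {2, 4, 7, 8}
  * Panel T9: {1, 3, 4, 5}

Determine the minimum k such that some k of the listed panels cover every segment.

T2 and T6 and T9 together: T2 ∪ T6 ∪ T9 = {1, 2, 3, 4, 5, 6, 7, 8} — every segment is covered.
Only T9 contains 1, so T9 is forced; the remaining 4 segments need at least 2 more panels (each remaining panel adds at most 3) — so at least 3 panels are needed, and 3 is optimal.

3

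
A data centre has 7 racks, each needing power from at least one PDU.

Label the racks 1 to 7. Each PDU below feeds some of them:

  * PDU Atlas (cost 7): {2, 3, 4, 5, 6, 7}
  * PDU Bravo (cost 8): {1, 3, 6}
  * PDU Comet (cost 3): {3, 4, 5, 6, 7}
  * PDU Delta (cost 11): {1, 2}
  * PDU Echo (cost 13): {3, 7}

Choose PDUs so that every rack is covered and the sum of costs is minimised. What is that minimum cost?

14

Comet, Delta together cover every rack (Comet ∪ Delta = {1, 2, 3, 4, 5, 6, 7}); total cost 3 + 11 = 14.
No covering selection has total cost below 14.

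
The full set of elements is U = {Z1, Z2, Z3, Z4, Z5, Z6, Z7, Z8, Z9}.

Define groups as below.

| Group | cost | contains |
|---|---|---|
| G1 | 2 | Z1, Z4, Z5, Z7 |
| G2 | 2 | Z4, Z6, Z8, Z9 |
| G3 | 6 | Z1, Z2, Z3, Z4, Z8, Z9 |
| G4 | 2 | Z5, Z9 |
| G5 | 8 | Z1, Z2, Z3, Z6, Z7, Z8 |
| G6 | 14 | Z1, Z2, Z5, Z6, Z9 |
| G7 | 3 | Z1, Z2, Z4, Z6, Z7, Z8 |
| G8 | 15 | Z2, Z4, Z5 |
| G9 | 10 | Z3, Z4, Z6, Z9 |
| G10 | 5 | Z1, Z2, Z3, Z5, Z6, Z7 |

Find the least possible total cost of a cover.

7

G2, G10 together cover every element (G2 ∪ G10 = {Z1, Z2, Z3, Z4, Z5, Z6, Z7, Z8, Z9}); total cost 2 + 5 = 7.
The greedy pick G1, G2, G10 costs 9; no covering selection beats 7.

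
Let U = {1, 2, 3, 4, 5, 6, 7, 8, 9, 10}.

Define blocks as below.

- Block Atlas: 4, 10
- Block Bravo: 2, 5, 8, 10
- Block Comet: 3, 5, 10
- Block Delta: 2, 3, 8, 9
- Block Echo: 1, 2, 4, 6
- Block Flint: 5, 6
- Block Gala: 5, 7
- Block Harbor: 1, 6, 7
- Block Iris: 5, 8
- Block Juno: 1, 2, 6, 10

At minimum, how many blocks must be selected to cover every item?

Bravo, Delta, Echo, and Harbor cover everything between them: the union {1, 2, 3, 4, 5, 6, 7, 8, 9, 10} is all of U.
No 3 of the 10 blocks cover everything (all 120 combinations miss at least one item), so 4 is optimal.

4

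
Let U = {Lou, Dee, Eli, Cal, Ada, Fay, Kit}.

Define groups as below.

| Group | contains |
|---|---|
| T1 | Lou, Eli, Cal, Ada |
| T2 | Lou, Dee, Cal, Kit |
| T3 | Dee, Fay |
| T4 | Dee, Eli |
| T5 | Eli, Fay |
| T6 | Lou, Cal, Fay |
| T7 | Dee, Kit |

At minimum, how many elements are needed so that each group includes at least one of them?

3

Take H = {Eli, Fay, Kit}. Each listed group contains at least one of these, so H is a hitting set of size 3.
No choice of 2 elements meets every group, so 3 is the minimum.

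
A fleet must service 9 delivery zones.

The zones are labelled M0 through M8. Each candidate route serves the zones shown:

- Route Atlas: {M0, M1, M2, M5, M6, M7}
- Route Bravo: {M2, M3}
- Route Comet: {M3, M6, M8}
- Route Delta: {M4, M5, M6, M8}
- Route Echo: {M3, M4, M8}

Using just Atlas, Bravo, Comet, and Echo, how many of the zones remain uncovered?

0

Union of Atlas, Bravo, Comet, Echo = {M0, M1, M2, M3, M4, M5, M6, M7, M8} — that's every zone, so 0 are uncovered.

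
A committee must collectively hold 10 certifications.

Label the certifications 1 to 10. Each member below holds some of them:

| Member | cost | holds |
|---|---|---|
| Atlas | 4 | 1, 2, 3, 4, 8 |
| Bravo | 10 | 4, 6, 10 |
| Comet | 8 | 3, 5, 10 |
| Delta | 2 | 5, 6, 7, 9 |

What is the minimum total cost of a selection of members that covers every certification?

Atlas, Comet, Delta together cover every certification (Atlas ∪ Comet ∪ Delta = {1, 2, 3, 4, 5, 6, 7, 8, 9, 10}); total cost 4 + 8 + 2 = 14.
No covering selection has total cost below 14.

14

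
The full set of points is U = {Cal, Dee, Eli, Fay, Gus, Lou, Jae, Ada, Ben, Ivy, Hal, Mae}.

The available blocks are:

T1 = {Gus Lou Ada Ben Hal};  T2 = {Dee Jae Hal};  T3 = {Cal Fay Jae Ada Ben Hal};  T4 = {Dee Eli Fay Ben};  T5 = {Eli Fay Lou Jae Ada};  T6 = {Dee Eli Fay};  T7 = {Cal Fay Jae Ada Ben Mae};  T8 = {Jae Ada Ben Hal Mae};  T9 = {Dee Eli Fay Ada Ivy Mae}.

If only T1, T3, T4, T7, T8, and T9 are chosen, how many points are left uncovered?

0

Union of T1, T3, T4, T7, T8, T9 = {Cal, Dee, Eli, Fay, Gus, Lou, Jae, Ada, Ben, Ivy, Hal, Mae} — that's every point, so 0 are uncovered.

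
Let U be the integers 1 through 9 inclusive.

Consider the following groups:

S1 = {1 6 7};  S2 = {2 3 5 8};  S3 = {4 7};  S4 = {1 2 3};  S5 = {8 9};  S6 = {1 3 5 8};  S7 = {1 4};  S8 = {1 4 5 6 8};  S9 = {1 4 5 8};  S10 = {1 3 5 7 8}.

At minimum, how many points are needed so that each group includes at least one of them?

3

H = {1, 7, 8} meets every group (each contains at least one member of H), and |H| = 3.
The groups S3, S4, S5 are pairwise disjoint, so any hitting set needs a separate point for each — at least 3. Hence 3 is optimal.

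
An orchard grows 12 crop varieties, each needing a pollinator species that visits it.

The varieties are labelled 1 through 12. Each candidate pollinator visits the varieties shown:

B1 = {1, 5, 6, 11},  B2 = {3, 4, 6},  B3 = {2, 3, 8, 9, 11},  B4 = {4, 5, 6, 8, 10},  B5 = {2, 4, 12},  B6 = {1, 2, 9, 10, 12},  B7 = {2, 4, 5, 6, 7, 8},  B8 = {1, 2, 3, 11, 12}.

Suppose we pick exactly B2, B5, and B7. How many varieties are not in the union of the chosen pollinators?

Union of B2, B5, B7 = {2, 3, 4, 5, 6, 7, 8, 12}.
Not covered: 1, 9, 10, 11 — 4 varieties.

4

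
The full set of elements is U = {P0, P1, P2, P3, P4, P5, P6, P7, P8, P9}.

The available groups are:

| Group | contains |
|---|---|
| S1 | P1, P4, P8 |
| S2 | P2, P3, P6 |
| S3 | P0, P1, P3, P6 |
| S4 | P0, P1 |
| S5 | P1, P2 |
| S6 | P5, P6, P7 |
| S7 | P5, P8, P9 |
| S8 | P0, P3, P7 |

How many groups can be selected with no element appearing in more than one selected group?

S2, S4, S7 are pairwise disjoint (S2={P2,P3,P6}; S4={P0,P1}; S7={P5,P8,P9}).
Every remaining group overlaps one of these, and no 4 of the listed groups are pairwise disjoint, so 3 is the maximum.

3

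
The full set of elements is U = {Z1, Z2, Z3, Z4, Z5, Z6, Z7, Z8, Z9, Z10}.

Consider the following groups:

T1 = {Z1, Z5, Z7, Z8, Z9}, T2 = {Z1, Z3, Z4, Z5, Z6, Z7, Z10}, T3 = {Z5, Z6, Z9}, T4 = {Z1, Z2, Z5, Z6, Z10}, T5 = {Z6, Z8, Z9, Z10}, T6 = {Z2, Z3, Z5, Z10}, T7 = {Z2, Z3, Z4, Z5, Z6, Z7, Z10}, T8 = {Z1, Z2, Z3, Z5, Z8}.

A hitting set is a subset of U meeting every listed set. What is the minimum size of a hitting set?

H = {Z5, Z8} meets every group (each contains at least one member of H), and |H| = 2.
No single element lies in every group, so at least 2 are needed and 2 is optimal.

2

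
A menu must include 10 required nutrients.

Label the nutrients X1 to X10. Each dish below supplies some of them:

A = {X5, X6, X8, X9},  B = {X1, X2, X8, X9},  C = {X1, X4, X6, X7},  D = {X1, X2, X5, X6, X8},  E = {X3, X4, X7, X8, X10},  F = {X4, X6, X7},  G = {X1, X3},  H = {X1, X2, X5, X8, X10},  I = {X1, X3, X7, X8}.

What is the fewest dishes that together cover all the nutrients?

3

B and D and E together: B ∪ D ∪ E = {X1, X2, X3, X4, X5, X6, X7, X8, X9, X10} — every nutrient is covered.
No 2 of the 9 dishes cover everything (all 36 combinations miss at least one nutrient), so 3 is optimal.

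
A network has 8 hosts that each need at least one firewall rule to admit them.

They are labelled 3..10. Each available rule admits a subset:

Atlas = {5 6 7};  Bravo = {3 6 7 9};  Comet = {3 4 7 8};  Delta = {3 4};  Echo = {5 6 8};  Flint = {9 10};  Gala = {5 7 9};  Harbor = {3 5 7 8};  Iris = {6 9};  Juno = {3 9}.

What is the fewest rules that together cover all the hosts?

3

Take {Comet, Echo, Flint}. Their union is {3, 4, 5, 6, 7, 8, 9, 10}, which is all 8 hosts.
Only Flint contains 10, so Flint is forced; the remaining 6 hosts need at least 2 more rules (each remaining rule adds at most 4) — so at least 3 rules are needed, and 3 is optimal.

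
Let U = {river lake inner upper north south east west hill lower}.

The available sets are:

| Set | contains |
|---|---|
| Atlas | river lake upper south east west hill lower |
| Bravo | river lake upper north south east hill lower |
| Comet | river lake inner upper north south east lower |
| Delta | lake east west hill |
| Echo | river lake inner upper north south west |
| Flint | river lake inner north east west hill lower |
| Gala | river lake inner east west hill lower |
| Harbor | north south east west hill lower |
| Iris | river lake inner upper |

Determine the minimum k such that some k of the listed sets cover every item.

2

Take {Echo, Gala}. Their union is {river, lake, inner, upper, north, south, east, west, hill, lower}, which is all 10 items.
No single set has all 10 items (the largest, Atlas, has 8), so 2 is optimal.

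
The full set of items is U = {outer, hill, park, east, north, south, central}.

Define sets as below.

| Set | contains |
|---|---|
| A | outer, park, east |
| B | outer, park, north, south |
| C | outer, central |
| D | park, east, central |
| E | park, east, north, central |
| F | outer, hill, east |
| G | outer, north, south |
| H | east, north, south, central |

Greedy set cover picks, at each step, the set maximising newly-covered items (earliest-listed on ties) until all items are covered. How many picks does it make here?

Greedy: pick B (covers 4 new) → pick D (covers 2 new) → pick F (covers 1 new). Total picks: 3.

3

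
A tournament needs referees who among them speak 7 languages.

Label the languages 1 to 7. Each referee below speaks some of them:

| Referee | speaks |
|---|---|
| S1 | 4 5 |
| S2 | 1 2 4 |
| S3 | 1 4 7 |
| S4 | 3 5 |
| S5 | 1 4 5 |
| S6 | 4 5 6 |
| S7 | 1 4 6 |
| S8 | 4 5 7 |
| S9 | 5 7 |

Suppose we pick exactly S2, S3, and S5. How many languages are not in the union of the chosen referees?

2

Union of S2, S3, S5 = {1, 2, 4, 5, 7}.
Not covered: 3, 6 — 2 languages.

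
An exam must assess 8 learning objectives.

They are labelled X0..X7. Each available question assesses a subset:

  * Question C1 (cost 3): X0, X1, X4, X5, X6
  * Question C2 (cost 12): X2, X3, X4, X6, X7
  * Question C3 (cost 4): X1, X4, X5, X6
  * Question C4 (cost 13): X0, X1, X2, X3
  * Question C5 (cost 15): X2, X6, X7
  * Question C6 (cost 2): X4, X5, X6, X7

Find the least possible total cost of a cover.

C4, C6 together cover every objective (C4 ∪ C6 = {X0, X1, X2, X3, X4, X5, X6, X7}); total cost 13 + 2 = 15.
The greedy pick C6, C1, C2 costs 17; no covering selection beats 15.

15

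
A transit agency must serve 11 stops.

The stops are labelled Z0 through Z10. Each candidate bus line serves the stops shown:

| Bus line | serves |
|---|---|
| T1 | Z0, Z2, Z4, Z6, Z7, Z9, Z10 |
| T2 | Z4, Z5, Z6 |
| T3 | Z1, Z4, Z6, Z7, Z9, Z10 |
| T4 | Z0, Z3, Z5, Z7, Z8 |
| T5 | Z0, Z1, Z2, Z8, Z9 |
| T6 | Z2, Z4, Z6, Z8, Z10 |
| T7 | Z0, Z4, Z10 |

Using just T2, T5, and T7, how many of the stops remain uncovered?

2

Union of T2, T5, T7 = {Z0, Z1, Z2, Z4, Z5, Z6, Z8, Z9, Z10}.
Not covered: Z3, Z7 — 2 stops.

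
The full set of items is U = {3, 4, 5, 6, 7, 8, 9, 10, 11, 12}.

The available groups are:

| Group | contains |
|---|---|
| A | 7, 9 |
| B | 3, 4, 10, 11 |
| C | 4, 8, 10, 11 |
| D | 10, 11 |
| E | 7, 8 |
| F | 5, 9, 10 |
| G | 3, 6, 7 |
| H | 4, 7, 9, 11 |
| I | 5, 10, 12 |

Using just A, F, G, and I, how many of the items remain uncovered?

3

Union of A, F, G, I = {3, 5, 6, 7, 9, 10, 12}.
Not covered: 4, 8, 11 — 3 items.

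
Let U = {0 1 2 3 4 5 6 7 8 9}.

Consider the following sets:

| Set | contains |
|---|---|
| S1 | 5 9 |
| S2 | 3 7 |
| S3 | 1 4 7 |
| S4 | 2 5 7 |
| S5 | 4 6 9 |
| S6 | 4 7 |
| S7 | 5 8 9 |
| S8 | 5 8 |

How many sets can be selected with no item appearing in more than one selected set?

3

S2, S5, S8 are pairwise disjoint (S2={3,7}; S5={4,6,9}; S8={5,8}).
Every remaining set overlaps one of these, and no 4 of the listed sets are pairwise disjoint, so 3 is the maximum.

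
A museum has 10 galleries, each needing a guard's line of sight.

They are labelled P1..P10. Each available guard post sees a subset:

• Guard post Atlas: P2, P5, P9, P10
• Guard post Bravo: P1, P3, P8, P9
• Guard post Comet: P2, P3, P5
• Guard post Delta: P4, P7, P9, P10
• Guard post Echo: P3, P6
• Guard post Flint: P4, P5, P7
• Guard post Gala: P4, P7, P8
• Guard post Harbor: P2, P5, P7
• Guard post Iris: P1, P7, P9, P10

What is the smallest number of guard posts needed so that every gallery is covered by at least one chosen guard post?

Take {Atlas, Bravo, Delta, Echo}. Their union is {P1, P2, P3, P4, P5, P6, P7, P8, P9, P10}, which is all 10 galleries.
No 3 of the 9 guard posts cover everything (all 84 combinations miss at least one gallery), so 4 is optimal.

4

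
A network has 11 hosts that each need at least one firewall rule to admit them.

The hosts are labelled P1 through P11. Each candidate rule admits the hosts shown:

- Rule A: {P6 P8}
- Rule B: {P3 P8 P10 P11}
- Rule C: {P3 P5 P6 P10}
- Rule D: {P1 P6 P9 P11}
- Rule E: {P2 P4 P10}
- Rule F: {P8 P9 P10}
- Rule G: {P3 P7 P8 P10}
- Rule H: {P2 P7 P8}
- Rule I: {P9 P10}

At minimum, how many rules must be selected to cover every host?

4

C and D and E and H together: C ∪ D ∪ E ∪ H = {P1, P2, P3, P4, P5, P6, P7, P8, P9, P10, P11} — every host is covered.
Only C contains P5, so C is forced; the remaining 7 hosts need at least 3 more rules (each remaining rule adds at most 3) — so at least 4 rules are needed, and 4 is optimal.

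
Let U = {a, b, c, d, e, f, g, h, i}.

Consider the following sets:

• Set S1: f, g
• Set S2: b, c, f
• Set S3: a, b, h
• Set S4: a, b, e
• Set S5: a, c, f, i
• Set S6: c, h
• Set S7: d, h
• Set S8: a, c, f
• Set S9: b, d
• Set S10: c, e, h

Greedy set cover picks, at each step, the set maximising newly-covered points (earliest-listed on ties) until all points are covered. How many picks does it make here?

5

Greedy: pick S5 (covers 4 new) → pick S3 (covers 2 new) → pick S1 (covers 1 new) → pick S4 (covers 1 new) → pick S7 (covers 1 new). Total picks: 5.
(The true minimum cover uses only 4 sets, so greedy is not optimal here.)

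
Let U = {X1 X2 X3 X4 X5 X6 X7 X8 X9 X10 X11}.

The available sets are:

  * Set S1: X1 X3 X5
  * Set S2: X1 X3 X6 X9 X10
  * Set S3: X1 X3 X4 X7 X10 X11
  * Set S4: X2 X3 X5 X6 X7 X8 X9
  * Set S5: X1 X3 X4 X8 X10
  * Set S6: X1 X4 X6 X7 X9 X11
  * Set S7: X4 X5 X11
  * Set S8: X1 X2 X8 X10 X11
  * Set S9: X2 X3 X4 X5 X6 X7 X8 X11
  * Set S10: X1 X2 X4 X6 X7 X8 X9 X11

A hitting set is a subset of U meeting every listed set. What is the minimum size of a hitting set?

The 2 elements {X3, X11} hit every set.
The sets S2, S7 are pairwise disjoint, so any hitting set needs a separate element for each — at least 2. Hence 2 is optimal.

2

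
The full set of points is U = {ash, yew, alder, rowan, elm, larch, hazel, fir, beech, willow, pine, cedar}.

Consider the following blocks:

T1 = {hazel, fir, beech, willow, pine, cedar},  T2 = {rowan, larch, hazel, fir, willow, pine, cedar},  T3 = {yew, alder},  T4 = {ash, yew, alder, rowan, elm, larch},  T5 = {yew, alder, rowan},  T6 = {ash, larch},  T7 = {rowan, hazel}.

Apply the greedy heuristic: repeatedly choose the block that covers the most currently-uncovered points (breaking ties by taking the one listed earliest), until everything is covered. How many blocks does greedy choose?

3

Greedy: pick T2 (covers 7 new) → pick T4 (covers 4 new) → pick T1 (covers 1 new). Total picks: 3.
(The true minimum cover uses only 2 blocks, so greedy is not optimal here.)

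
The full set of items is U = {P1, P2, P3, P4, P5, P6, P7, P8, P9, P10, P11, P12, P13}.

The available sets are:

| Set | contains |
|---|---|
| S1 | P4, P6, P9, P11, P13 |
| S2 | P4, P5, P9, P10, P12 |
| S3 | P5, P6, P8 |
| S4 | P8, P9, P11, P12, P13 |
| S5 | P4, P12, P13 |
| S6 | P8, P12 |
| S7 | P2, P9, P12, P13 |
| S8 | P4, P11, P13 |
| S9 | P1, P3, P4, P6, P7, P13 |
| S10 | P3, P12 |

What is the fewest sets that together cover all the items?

S2 and S4 and S7 and S9 together: S2 ∪ S4 ∪ S7 ∪ S9 = {P1, P2, P3, P4, P5, P6, P7, P8, P9, P10, P11, P12, P13} — every item is covered.
No 3 of the 10 sets cover everything (all 120 combinations miss at least one item), so 4 is optimal.

4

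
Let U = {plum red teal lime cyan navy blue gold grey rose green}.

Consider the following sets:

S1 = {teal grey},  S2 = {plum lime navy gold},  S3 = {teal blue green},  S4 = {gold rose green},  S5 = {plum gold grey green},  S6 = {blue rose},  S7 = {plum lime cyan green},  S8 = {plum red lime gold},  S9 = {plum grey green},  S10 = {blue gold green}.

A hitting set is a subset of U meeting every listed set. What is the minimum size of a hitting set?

4

H = {lime, grey, rose, green} meets every set (each contains at least one member of H), and |H| = 4.
No choice of 3 points meets every set, so 4 is the minimum.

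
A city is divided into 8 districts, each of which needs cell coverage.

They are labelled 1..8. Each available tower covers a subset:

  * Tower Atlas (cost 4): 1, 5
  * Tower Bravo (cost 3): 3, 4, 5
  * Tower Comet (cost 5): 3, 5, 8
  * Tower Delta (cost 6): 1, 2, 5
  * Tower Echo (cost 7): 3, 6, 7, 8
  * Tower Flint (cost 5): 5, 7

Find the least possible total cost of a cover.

Bravo, Delta, Echo together cover every district (Bravo ∪ Delta ∪ Echo = {1, 2, 3, 4, 5, 6, 7, 8}); total cost 3 + 6 + 7 = 16.
No covering selection has total cost below 16.

16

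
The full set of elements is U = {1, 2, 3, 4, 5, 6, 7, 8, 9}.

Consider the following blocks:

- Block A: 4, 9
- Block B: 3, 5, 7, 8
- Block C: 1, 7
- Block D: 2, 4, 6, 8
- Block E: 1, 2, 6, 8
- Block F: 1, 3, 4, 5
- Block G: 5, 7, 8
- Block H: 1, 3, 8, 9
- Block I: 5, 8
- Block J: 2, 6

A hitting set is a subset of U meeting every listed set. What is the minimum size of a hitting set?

Take T = {5, 6, 7, 9}. Each listed block contains at least one of these, so T is a hitting set of size 4.
The blocks A, C, I, J are pairwise disjoint, so any hitting set needs a separate element for each — at least 4. Hence 4 is optimal.

4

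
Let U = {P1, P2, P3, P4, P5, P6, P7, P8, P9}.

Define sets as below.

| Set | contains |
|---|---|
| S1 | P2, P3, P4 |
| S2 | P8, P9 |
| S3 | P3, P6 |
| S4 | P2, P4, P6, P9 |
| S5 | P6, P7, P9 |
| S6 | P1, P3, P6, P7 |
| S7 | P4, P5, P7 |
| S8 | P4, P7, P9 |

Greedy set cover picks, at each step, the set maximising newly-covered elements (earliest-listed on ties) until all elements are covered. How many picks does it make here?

Greedy: pick S4 (covers 4 new) → pick S6 (covers 3 new) → pick S2 (covers 1 new) → pick S7 (covers 1 new). Total picks: 4.

4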